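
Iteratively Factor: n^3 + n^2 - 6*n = (n)*(n^2 + n - 6) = n*(n + 3)*(n - 2)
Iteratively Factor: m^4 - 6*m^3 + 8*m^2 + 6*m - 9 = (m - 1)*(m^3 - 5*m^2 + 3*m + 9) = (m - 3)*(m - 1)*(m^2 - 2*m - 3) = (m - 3)*(m - 1)*(m + 1)*(m - 3)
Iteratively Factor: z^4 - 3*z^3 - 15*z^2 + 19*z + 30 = (z + 3)*(z^3 - 6*z^2 + 3*z + 10) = (z - 2)*(z + 3)*(z^2 - 4*z - 5) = (z - 2)*(z + 1)*(z + 3)*(z - 5)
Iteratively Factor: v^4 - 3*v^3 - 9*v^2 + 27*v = (v)*(v^3 - 3*v^2 - 9*v + 27) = v*(v - 3)*(v^2 - 9) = v*(v - 3)^2*(v + 3)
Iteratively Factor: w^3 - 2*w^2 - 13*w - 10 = (w + 2)*(w^2 - 4*w - 5) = (w + 1)*(w + 2)*(w - 5)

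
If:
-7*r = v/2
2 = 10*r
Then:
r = 1/5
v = -14/5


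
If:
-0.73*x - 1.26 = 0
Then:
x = -1.73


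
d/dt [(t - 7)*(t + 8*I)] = 2*t - 7 + 8*I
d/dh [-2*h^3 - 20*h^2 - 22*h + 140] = -6*h^2 - 40*h - 22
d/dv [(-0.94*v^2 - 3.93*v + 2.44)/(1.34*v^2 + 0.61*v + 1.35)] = (4.6928*v^2 - 9.0772*v - 6.7939)/(1.7956*v^4 + 1.6348*v^3 + 3.9901*v^2 + 1.647*v + 1.8225)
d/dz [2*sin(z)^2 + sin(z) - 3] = (4*sin(z) + 1)*cos(z)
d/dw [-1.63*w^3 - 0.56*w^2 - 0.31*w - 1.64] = -4.89*w^2 - 1.12*w - 0.31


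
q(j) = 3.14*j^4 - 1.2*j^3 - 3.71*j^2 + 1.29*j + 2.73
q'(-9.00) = -9379.77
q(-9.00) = 21166.95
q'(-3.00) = -347.97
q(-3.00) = 252.21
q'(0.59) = -1.76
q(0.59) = 2.33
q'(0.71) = -1.30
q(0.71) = 2.14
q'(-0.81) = -1.74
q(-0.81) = 1.24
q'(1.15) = 7.10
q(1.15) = 2.97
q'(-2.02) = -101.94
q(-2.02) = 47.16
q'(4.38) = 955.11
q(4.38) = 992.02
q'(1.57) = 29.37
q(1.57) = 10.04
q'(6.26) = 2894.91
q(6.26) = 4393.04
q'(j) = 12.56*j^3 - 3.6*j^2 - 7.42*j + 1.29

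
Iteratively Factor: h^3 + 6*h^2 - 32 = (h + 4)*(h^2 + 2*h - 8) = (h - 2)*(h + 4)*(h + 4)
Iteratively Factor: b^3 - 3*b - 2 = (b + 1)*(b^2 - b - 2) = (b - 2)*(b + 1)*(b + 1)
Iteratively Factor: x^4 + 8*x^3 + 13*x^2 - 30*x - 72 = (x + 4)*(x^3 + 4*x^2 - 3*x - 18) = (x + 3)*(x + 4)*(x^2 + x - 6) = (x - 2)*(x + 3)*(x + 4)*(x + 3)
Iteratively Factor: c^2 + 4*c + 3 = (c + 3)*(c + 1)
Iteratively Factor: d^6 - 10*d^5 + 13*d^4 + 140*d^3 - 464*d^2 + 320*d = (d)*(d^5 - 10*d^4 + 13*d^3 + 140*d^2 - 464*d + 320) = d*(d + 4)*(d^4 - 14*d^3 + 69*d^2 - 136*d + 80) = d*(d - 4)*(d + 4)*(d^3 - 10*d^2 + 29*d - 20) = d*(d - 5)*(d - 4)*(d + 4)*(d^2 - 5*d + 4) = d*(d - 5)*(d - 4)^2*(d + 4)*(d - 1)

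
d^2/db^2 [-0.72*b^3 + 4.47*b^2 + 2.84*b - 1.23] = 8.94 - 4.32*b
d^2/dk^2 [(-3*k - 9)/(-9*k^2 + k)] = 18*(27*k^3 + 243*k^2 - 27*k + 1)/(k^3*(729*k^3 - 243*k^2 + 27*k - 1))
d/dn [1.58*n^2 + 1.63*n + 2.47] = 3.16*n + 1.63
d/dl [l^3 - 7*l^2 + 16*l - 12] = 3*l^2 - 14*l + 16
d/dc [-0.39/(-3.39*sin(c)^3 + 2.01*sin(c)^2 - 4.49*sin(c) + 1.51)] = (-3.9663*sin(c)^2 + 1.5678*sin(c) - 1.7511)*cos(c)/(3.39*sin(c)^3 - 2.01*sin(c)^2 + 4.49*sin(c) - 1.51)^2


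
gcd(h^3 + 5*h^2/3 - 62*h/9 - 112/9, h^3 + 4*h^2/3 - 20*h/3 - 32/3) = h^2 - 2*h/3 - 16/3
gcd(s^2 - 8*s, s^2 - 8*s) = s^2 - 8*s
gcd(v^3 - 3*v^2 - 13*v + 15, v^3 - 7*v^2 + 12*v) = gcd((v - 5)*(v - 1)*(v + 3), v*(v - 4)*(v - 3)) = 1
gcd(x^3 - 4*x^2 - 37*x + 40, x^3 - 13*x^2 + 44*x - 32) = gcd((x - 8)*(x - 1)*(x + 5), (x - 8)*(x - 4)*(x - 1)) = x^2 - 9*x + 8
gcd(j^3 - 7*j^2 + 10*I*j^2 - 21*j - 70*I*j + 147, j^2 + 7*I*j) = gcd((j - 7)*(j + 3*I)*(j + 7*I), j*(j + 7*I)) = j + 7*I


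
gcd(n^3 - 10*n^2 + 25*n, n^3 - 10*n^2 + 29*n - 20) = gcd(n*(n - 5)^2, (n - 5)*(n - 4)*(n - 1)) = n - 5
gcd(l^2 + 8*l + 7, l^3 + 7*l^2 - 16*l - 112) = l + 7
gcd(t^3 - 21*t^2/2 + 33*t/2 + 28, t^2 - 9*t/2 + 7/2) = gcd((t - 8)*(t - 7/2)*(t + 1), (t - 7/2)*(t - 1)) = t - 7/2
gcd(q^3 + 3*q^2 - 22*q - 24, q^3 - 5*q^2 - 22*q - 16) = q + 1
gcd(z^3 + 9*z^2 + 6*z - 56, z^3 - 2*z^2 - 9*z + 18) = z - 2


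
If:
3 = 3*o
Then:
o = 1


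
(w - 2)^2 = w^2 - 4*w + 4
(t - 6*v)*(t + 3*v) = t^2 - 3*t*v - 18*v^2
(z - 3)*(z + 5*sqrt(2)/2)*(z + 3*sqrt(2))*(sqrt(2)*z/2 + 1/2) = sqrt(2)*z^4/2 - 3*sqrt(2)*z^3/2 + 6*z^3 - 18*z^2 + 41*sqrt(2)*z^2/4 - 123*sqrt(2)*z/4 + 15*z/2 - 45/2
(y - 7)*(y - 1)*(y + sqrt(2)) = y^3 - 8*y^2 + sqrt(2)*y^2 - 8*sqrt(2)*y + 7*y + 7*sqrt(2)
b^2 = b^2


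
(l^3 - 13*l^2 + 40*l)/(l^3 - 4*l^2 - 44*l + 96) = l*(l - 5)/(l^2 + 4*l - 12)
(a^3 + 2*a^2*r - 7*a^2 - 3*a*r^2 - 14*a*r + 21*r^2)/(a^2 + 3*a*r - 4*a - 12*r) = (a^2 - a*r - 7*a + 7*r)/(a - 4)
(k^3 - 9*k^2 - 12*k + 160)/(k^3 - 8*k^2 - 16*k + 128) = (k - 5)/(k - 4)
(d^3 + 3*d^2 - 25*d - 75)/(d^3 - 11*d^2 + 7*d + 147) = (d^2 - 25)/(d^2 - 14*d + 49)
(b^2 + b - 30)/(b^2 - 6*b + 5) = (b + 6)/(b - 1)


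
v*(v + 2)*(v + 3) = v^3 + 5*v^2 + 6*v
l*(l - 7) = l^2 - 7*l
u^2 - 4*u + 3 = (u - 3)*(u - 1)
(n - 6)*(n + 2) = n^2 - 4*n - 12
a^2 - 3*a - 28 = (a - 7)*(a + 4)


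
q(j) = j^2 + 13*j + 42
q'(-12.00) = -11.00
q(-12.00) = 30.00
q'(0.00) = 13.00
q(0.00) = 42.00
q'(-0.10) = 12.80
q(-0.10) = 40.71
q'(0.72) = 14.44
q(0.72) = 51.88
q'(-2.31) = 8.38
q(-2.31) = 17.31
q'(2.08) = 17.16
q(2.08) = 73.37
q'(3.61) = 20.22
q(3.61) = 101.96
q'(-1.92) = 9.16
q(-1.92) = 20.73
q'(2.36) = 17.72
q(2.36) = 78.25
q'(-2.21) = 8.58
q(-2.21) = 18.15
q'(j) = 2*j + 13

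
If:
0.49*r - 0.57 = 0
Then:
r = 1.16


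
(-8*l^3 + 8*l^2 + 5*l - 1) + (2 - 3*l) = -8*l^3 + 8*l^2 + 2*l + 1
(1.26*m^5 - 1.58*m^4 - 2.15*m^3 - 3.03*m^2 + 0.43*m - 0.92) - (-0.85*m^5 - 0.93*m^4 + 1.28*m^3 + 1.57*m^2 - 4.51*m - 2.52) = 2.11*m^5 - 0.65*m^4 - 3.43*m^3 - 4.6*m^2 + 4.94*m + 1.6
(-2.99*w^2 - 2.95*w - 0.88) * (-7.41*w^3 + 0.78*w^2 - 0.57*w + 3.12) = 22.1559*w^5 + 19.5273*w^4 + 5.9241*w^3 - 8.3337*w^2 - 8.7024*w - 2.7456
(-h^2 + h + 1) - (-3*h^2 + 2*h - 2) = 2*h^2 - h + 3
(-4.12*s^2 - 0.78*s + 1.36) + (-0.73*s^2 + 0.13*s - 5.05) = -4.85*s^2 - 0.65*s - 3.69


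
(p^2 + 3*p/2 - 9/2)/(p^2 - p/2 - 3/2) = (p + 3)/(p + 1)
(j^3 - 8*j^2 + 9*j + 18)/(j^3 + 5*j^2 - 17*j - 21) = (j - 6)/(j + 7)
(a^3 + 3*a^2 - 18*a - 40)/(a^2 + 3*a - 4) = (a^3 + 3*a^2 - 18*a - 40)/(a^2 + 3*a - 4)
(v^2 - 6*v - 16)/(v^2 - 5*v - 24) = (v + 2)/(v + 3)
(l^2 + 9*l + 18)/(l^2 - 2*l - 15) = (l + 6)/(l - 5)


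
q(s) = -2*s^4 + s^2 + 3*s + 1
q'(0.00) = 3.00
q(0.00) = 1.00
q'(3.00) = -207.00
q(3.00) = -143.00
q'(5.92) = -1644.96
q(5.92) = -2402.69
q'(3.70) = -394.82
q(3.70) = -349.04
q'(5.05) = -1017.20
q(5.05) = -1259.10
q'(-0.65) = 3.90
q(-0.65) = -0.88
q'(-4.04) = 522.43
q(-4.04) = -527.59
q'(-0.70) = 4.34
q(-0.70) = -1.09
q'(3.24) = -262.62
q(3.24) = -199.18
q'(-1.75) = 42.38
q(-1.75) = -19.95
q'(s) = -8*s^3 + 2*s + 3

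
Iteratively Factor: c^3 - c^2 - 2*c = (c - 2)*(c^2 + c) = c*(c - 2)*(c + 1)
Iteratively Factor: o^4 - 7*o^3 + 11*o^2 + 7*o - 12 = (o - 3)*(o^3 - 4*o^2 - o + 4) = (o - 3)*(o - 1)*(o^2 - 3*o - 4) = (o - 3)*(o - 1)*(o + 1)*(o - 4)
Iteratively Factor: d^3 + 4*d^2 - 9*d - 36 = (d + 3)*(d^2 + d - 12) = (d + 3)*(d + 4)*(d - 3)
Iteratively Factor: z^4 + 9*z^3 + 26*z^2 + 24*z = (z + 2)*(z^3 + 7*z^2 + 12*z) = (z + 2)*(z + 4)*(z^2 + 3*z) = (z + 2)*(z + 3)*(z + 4)*(z)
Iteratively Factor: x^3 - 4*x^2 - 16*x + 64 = (x - 4)*(x^2 - 16) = (x - 4)^2*(x + 4)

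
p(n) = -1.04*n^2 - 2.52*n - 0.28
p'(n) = -2.08*n - 2.52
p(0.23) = -0.91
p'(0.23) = -3.00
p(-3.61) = -4.74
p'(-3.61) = 4.99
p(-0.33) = 0.44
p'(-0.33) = -1.83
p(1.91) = -8.89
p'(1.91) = -6.49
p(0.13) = -0.63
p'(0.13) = -2.79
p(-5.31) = -16.22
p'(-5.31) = 8.52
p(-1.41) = 1.21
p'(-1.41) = 0.41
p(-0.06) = -0.13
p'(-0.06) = -2.40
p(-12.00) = -119.80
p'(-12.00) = 22.44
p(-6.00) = -22.60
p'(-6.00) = 9.96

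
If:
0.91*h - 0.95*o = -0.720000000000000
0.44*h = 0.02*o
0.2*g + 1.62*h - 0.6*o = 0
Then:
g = 2.09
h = 0.04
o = 0.79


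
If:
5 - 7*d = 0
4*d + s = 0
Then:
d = 5/7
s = -20/7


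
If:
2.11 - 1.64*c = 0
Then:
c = 1.29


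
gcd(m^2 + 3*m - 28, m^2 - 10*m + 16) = 1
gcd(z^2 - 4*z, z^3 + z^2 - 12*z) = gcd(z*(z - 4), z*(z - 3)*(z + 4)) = z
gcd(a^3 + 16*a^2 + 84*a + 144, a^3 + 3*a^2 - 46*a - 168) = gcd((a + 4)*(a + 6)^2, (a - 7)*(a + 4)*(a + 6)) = a^2 + 10*a + 24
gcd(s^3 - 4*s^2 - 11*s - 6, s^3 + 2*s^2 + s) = s^2 + 2*s + 1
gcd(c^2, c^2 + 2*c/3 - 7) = 1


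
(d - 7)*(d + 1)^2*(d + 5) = d^4 - 38*d^2 - 72*d - 35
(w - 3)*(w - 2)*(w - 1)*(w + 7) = w^4 + w^3 - 31*w^2 + 71*w - 42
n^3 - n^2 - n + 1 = (n - 1)^2*(n + 1)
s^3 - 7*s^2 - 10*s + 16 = (s - 8)*(s - 1)*(s + 2)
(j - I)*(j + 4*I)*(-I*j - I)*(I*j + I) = j^4 + 2*j^3 + 3*I*j^3 + 5*j^2 + 6*I*j^2 + 8*j + 3*I*j + 4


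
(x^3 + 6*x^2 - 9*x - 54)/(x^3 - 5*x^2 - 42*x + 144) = (x + 3)/(x - 8)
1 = 1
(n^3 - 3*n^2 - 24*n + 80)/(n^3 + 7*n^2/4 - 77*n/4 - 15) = 4*(n - 4)/(4*n + 3)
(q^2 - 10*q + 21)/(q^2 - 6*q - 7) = (q - 3)/(q + 1)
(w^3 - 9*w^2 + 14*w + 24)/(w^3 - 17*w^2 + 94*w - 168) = (w + 1)/(w - 7)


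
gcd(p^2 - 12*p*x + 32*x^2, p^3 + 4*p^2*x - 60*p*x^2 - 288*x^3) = -p + 8*x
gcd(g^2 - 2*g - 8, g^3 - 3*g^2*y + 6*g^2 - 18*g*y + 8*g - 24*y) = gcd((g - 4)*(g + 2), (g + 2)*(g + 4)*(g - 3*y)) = g + 2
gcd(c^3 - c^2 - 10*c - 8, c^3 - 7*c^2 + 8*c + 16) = c^2 - 3*c - 4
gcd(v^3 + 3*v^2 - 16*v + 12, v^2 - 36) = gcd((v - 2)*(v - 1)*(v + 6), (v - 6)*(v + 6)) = v + 6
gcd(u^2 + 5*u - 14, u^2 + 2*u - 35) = u + 7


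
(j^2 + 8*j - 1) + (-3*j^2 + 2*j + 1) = -2*j^2 + 10*j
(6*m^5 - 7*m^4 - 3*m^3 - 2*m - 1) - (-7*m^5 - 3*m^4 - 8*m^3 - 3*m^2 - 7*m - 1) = 13*m^5 - 4*m^4 + 5*m^3 + 3*m^2 + 5*m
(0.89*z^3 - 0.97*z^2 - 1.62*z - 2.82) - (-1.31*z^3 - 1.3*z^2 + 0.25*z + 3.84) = 2.2*z^3 + 0.33*z^2 - 1.87*z - 6.66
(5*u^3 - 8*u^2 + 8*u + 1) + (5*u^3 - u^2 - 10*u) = 10*u^3 - 9*u^2 - 2*u + 1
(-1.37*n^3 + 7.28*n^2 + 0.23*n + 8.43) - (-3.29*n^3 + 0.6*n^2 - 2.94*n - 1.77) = 1.92*n^3 + 6.68*n^2 + 3.17*n + 10.2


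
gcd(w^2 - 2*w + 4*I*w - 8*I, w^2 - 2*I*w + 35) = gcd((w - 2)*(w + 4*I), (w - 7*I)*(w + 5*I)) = 1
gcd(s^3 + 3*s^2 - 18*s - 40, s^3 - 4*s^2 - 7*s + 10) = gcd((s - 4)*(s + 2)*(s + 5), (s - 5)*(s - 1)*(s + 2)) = s + 2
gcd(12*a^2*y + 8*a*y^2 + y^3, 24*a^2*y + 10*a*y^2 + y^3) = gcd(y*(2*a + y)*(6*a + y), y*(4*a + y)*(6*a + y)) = 6*a*y + y^2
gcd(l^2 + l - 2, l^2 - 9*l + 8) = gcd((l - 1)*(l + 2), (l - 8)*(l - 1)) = l - 1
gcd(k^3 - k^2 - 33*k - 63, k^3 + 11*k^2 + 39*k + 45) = k^2 + 6*k + 9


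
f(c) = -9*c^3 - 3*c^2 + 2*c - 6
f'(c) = -27*c^2 - 6*c + 2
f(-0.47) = -6.67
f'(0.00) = 2.00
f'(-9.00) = -2131.00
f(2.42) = -146.28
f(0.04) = -5.93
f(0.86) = -12.22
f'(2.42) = -170.64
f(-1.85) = 37.02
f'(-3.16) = -248.65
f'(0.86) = -23.13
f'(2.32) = -157.24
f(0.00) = -6.00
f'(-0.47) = -1.14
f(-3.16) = 241.71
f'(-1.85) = -79.31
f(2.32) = -129.89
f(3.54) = -435.77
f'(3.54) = -357.59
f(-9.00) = 6294.00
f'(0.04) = 1.72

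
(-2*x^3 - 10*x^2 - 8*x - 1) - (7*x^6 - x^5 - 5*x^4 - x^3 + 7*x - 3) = -7*x^6 + x^5 + 5*x^4 - x^3 - 10*x^2 - 15*x + 2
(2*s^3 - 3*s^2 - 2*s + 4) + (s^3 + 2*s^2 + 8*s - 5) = 3*s^3 - s^2 + 6*s - 1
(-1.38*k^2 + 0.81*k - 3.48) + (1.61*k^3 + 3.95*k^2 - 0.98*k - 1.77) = 1.61*k^3 + 2.57*k^2 - 0.17*k - 5.25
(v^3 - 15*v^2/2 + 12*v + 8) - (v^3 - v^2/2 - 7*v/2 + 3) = -7*v^2 + 31*v/2 + 5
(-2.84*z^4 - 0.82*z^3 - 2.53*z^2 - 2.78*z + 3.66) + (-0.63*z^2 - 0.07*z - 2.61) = -2.84*z^4 - 0.82*z^3 - 3.16*z^2 - 2.85*z + 1.05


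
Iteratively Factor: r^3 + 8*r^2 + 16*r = (r + 4)*(r^2 + 4*r) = (r + 4)^2*(r)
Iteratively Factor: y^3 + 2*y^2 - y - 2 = (y - 1)*(y^2 + 3*y + 2) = (y - 1)*(y + 1)*(y + 2)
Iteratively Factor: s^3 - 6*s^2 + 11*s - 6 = (s - 2)*(s^2 - 4*s + 3) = (s - 3)*(s - 2)*(s - 1)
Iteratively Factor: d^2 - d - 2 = (d + 1)*(d - 2)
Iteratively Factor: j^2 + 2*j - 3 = (j - 1)*(j + 3)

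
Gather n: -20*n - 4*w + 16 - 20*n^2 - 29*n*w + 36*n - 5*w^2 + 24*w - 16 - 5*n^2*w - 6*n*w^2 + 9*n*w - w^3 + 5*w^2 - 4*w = n^2*(-5*w - 20) + n*(-6*w^2 - 20*w + 16) - w^3 + 16*w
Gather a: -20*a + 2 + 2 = 4 - 20*a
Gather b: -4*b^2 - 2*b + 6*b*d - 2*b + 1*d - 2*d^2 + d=-4*b^2 + b*(6*d - 4) - 2*d^2 + 2*d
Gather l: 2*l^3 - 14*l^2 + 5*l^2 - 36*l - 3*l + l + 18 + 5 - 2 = 2*l^3 - 9*l^2 - 38*l + 21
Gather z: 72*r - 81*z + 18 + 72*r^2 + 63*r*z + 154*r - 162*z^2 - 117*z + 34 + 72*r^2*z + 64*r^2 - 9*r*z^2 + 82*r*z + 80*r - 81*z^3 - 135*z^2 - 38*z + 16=136*r^2 + 306*r - 81*z^3 + z^2*(-9*r - 297) + z*(72*r^2 + 145*r - 236) + 68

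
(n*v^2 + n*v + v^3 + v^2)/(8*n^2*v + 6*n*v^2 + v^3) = (n*v + n + v^2 + v)/(8*n^2 + 6*n*v + v^2)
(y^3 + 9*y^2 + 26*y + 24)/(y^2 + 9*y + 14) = (y^2 + 7*y + 12)/(y + 7)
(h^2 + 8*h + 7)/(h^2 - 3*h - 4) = (h + 7)/(h - 4)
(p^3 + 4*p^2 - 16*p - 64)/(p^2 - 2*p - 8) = (p^2 + 8*p + 16)/(p + 2)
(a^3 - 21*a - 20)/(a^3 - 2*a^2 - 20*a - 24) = (-a^3 + 21*a + 20)/(-a^3 + 2*a^2 + 20*a + 24)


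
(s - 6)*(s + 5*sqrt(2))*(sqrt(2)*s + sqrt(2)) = sqrt(2)*s^3 - 5*sqrt(2)*s^2 + 10*s^2 - 50*s - 6*sqrt(2)*s - 60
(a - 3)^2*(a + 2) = a^3 - 4*a^2 - 3*a + 18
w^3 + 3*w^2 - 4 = (w - 1)*(w + 2)^2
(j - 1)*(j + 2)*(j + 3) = j^3 + 4*j^2 + j - 6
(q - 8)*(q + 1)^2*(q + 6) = q^4 - 51*q^2 - 98*q - 48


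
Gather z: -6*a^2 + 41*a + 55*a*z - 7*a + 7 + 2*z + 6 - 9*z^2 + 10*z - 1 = -6*a^2 + 34*a - 9*z^2 + z*(55*a + 12) + 12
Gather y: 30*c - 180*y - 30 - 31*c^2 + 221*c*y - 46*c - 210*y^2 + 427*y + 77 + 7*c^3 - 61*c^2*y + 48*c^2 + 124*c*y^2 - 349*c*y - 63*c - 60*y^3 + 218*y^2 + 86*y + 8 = 7*c^3 + 17*c^2 - 79*c - 60*y^3 + y^2*(124*c + 8) + y*(-61*c^2 - 128*c + 333) + 55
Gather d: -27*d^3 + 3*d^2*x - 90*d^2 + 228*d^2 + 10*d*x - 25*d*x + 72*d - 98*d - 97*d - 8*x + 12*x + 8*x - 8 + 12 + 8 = -27*d^3 + d^2*(3*x + 138) + d*(-15*x - 123) + 12*x + 12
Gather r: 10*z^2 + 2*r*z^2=2*r*z^2 + 10*z^2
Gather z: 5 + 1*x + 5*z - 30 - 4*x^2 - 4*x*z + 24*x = -4*x^2 + 25*x + z*(5 - 4*x) - 25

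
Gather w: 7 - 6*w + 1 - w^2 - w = -w^2 - 7*w + 8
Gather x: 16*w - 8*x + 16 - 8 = 16*w - 8*x + 8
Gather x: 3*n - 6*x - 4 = 3*n - 6*x - 4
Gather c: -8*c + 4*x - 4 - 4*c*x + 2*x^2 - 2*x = c*(-4*x - 8) + 2*x^2 + 2*x - 4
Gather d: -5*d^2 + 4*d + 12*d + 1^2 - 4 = -5*d^2 + 16*d - 3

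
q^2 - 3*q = q*(q - 3)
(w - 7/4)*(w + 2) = w^2 + w/4 - 7/2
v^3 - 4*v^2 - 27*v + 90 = (v - 6)*(v - 3)*(v + 5)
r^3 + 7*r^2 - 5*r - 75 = (r - 3)*(r + 5)^2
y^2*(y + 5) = y^3 + 5*y^2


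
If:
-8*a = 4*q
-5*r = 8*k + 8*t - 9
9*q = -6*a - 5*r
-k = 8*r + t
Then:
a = -15/236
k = 72/59 - t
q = 15/118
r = -9/59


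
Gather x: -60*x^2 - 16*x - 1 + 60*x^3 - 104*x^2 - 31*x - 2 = 60*x^3 - 164*x^2 - 47*x - 3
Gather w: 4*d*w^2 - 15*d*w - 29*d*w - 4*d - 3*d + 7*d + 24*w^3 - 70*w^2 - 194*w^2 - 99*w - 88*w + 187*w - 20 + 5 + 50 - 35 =-44*d*w + 24*w^3 + w^2*(4*d - 264)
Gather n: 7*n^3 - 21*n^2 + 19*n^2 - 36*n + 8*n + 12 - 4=7*n^3 - 2*n^2 - 28*n + 8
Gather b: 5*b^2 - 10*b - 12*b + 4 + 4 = 5*b^2 - 22*b + 8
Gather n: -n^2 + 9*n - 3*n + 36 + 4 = -n^2 + 6*n + 40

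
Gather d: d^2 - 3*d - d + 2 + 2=d^2 - 4*d + 4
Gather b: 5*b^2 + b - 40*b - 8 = 5*b^2 - 39*b - 8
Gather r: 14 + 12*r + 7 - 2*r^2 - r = -2*r^2 + 11*r + 21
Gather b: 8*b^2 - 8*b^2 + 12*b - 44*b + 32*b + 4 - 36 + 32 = 0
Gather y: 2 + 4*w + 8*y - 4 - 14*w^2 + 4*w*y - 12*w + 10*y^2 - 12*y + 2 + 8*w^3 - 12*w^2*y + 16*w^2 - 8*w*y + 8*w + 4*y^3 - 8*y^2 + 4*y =8*w^3 + 2*w^2 + 4*y^3 + 2*y^2 + y*(-12*w^2 - 4*w)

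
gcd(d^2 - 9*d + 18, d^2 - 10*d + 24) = d - 6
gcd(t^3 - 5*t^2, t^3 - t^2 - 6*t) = t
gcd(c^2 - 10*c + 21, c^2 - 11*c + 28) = c - 7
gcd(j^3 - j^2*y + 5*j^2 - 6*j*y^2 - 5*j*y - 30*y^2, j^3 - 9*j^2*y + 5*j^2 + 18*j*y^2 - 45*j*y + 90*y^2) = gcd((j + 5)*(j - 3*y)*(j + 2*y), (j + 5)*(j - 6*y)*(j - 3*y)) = -j^2 + 3*j*y - 5*j + 15*y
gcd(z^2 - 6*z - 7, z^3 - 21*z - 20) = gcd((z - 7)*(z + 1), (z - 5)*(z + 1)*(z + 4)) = z + 1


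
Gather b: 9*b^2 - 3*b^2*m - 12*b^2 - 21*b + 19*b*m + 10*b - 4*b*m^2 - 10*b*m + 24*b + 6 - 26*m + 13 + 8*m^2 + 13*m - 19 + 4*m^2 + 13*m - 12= b^2*(-3*m - 3) + b*(-4*m^2 + 9*m + 13) + 12*m^2 - 12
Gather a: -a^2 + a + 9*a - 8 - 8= -a^2 + 10*a - 16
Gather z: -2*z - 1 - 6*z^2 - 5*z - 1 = -6*z^2 - 7*z - 2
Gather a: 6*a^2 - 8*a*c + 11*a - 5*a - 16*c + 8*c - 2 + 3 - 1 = 6*a^2 + a*(6 - 8*c) - 8*c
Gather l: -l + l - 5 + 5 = 0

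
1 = 1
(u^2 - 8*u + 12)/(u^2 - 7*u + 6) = (u - 2)/(u - 1)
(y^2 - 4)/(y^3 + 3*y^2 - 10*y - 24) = (y - 2)/(y^2 + y - 12)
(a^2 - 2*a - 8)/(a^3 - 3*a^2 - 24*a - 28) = (a - 4)/(a^2 - 5*a - 14)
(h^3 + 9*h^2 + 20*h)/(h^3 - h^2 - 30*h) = (h + 4)/(h - 6)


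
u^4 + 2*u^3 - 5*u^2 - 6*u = u*(u - 2)*(u + 1)*(u + 3)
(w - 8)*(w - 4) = w^2 - 12*w + 32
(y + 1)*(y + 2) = y^2 + 3*y + 2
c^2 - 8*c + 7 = (c - 7)*(c - 1)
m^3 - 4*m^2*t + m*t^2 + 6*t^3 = (m - 3*t)*(m - 2*t)*(m + t)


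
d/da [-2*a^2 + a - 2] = 1 - 4*a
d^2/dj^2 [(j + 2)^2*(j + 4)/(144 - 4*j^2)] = 4*(-7*j^3 - 114*j^2 - 756*j - 1368)/(j^6 - 108*j^4 + 3888*j^2 - 46656)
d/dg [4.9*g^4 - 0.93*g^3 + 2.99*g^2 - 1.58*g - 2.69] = 19.6*g^3 - 2.79*g^2 + 5.98*g - 1.58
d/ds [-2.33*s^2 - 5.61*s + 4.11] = -4.66*s - 5.61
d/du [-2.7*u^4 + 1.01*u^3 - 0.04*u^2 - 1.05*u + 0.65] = -10.8*u^3 + 3.03*u^2 - 0.08*u - 1.05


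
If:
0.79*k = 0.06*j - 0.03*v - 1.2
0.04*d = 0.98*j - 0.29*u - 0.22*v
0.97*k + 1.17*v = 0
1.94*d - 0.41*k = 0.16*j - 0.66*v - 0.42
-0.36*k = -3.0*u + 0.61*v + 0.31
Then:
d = -0.95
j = 0.30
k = -1.54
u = 0.18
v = 1.28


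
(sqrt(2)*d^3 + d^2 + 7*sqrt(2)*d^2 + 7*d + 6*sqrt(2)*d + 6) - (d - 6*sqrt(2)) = sqrt(2)*d^3 + d^2 + 7*sqrt(2)*d^2 + 6*d + 6*sqrt(2)*d + 6 + 6*sqrt(2)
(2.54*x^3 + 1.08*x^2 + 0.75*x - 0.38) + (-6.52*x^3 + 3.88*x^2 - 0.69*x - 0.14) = -3.98*x^3 + 4.96*x^2 + 0.0600000000000001*x - 0.52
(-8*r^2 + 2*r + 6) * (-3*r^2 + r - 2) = 24*r^4 - 14*r^3 + 2*r - 12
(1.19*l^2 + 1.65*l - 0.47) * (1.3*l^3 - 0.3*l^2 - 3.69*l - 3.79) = 1.547*l^5 + 1.788*l^4 - 5.4971*l^3 - 10.4576*l^2 - 4.5192*l + 1.7813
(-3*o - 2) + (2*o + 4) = 2 - o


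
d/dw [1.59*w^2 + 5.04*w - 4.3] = 3.18*w + 5.04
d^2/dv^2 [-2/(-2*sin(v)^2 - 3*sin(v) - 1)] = 2*(13*sin(v) + 4*sin(3*v) + cos(2*v) + 13)/((sin(v) + 1)^2*(2*sin(v) + 1)^3)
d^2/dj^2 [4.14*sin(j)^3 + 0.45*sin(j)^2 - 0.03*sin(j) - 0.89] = -3.075*sin(j) + 9.315*sin(3*j) + 0.9*cos(2*j)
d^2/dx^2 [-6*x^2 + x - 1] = -12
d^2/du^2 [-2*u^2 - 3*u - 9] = -4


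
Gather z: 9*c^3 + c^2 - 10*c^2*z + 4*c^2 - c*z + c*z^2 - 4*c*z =9*c^3 + 5*c^2 + c*z^2 + z*(-10*c^2 - 5*c)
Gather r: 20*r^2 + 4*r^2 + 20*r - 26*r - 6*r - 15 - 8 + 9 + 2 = 24*r^2 - 12*r - 12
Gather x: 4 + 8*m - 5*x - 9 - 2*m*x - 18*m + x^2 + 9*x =-10*m + x^2 + x*(4 - 2*m) - 5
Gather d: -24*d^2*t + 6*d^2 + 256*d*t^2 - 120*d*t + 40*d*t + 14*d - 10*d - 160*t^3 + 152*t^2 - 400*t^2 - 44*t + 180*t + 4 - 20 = d^2*(6 - 24*t) + d*(256*t^2 - 80*t + 4) - 160*t^3 - 248*t^2 + 136*t - 16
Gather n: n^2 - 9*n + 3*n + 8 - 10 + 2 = n^2 - 6*n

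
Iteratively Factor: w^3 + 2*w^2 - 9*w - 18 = (w - 3)*(w^2 + 5*w + 6) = (w - 3)*(w + 2)*(w + 3)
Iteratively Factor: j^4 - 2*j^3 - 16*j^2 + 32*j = (j)*(j^3 - 2*j^2 - 16*j + 32) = j*(j - 4)*(j^2 + 2*j - 8) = j*(j - 4)*(j - 2)*(j + 4)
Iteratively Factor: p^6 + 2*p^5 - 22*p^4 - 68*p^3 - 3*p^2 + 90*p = (p + 3)*(p^5 - p^4 - 19*p^3 - 11*p^2 + 30*p) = (p - 1)*(p + 3)*(p^4 - 19*p^2 - 30*p) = (p - 1)*(p + 3)^2*(p^3 - 3*p^2 - 10*p) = p*(p - 1)*(p + 3)^2*(p^2 - 3*p - 10) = p*(p - 5)*(p - 1)*(p + 3)^2*(p + 2)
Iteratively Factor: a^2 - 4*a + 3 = (a - 3)*(a - 1)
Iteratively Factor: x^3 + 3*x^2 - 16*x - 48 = (x - 4)*(x^2 + 7*x + 12) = (x - 4)*(x + 3)*(x + 4)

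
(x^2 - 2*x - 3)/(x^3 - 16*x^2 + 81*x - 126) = (x + 1)/(x^2 - 13*x + 42)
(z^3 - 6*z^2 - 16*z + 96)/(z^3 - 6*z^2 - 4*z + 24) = (z^2 - 16)/(z^2 - 4)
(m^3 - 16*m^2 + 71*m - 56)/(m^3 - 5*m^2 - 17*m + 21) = (m - 8)/(m + 3)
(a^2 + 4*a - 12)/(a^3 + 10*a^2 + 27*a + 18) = (a - 2)/(a^2 + 4*a + 3)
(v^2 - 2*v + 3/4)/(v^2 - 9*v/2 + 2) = (v - 3/2)/(v - 4)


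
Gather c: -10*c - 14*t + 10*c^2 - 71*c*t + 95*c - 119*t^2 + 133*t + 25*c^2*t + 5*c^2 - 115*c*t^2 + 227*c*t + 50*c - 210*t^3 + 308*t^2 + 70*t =c^2*(25*t + 15) + c*(-115*t^2 + 156*t + 135) - 210*t^3 + 189*t^2 + 189*t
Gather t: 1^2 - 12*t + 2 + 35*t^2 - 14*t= 35*t^2 - 26*t + 3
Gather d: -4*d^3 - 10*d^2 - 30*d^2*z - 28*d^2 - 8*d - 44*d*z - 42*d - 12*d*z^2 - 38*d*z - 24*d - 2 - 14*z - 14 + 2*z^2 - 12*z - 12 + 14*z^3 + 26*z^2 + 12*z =-4*d^3 + d^2*(-30*z - 38) + d*(-12*z^2 - 82*z - 74) + 14*z^3 + 28*z^2 - 14*z - 28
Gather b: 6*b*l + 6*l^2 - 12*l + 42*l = 6*b*l + 6*l^2 + 30*l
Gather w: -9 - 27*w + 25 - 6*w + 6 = 22 - 33*w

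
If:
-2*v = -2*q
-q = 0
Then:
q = 0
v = 0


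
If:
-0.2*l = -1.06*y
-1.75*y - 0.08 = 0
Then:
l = -0.24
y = -0.05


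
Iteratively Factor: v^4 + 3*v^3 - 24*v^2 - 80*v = (v + 4)*(v^3 - v^2 - 20*v) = v*(v + 4)*(v^2 - v - 20) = v*(v + 4)^2*(v - 5)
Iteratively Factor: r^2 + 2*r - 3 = (r + 3)*(r - 1)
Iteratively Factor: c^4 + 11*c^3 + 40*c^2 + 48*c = (c + 4)*(c^3 + 7*c^2 + 12*c) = (c + 3)*(c + 4)*(c^2 + 4*c) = c*(c + 3)*(c + 4)*(c + 4)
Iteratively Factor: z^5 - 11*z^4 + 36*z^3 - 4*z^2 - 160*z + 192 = (z - 3)*(z^4 - 8*z^3 + 12*z^2 + 32*z - 64) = (z - 3)*(z - 2)*(z^3 - 6*z^2 + 32) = (z - 4)*(z - 3)*(z - 2)*(z^2 - 2*z - 8) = (z - 4)^2*(z - 3)*(z - 2)*(z + 2)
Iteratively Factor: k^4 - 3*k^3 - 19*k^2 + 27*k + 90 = (k + 3)*(k^3 - 6*k^2 - k + 30) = (k - 5)*(k + 3)*(k^2 - k - 6) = (k - 5)*(k - 3)*(k + 3)*(k + 2)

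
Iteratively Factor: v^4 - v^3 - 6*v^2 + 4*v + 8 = (v - 2)*(v^3 + v^2 - 4*v - 4) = (v - 2)*(v + 2)*(v^2 - v - 2) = (v - 2)*(v + 1)*(v + 2)*(v - 2)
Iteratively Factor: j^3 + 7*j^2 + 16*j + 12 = (j + 3)*(j^2 + 4*j + 4) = (j + 2)*(j + 3)*(j + 2)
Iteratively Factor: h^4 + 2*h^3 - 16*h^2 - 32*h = (h + 2)*(h^3 - 16*h) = h*(h + 2)*(h^2 - 16) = h*(h + 2)*(h + 4)*(h - 4)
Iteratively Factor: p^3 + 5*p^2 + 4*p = (p)*(p^2 + 5*p + 4) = p*(p + 1)*(p + 4)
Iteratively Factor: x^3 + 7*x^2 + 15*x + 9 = (x + 1)*(x^2 + 6*x + 9) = (x + 1)*(x + 3)*(x + 3)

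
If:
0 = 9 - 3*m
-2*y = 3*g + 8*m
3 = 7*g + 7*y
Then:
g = -174/7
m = 3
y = 177/7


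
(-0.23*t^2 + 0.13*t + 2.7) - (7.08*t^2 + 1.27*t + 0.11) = -7.31*t^2 - 1.14*t + 2.59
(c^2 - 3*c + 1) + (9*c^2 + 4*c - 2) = 10*c^2 + c - 1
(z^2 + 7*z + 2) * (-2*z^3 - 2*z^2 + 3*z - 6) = -2*z^5 - 16*z^4 - 15*z^3 + 11*z^2 - 36*z - 12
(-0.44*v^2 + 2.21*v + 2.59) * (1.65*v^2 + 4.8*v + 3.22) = -0.726*v^4 + 1.5345*v^3 + 13.4647*v^2 + 19.5482*v + 8.3398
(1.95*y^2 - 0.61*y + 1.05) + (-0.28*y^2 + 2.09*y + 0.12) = 1.67*y^2 + 1.48*y + 1.17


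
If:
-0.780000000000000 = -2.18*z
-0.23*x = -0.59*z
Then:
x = 0.92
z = 0.36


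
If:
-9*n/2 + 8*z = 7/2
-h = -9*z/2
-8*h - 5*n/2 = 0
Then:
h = 45/208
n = -9/13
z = 5/104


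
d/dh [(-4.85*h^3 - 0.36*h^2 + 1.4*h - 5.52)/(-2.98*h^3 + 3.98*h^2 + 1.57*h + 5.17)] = (-20.3758*h^4 - 6.885*h^3 - 130.7095*h^2 + 40.2168*h + 15.9044)/(8.8804*h^6 - 23.7208*h^5 + 6.4832*h^4 - 18.316*h^3 + 43.6181*h^2 + 16.2338*h + 26.7289)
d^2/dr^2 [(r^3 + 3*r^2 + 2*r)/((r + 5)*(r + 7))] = 30*(5*r^3 + 63*r^2 + 231*r + 189)/(r^6 + 36*r^5 + 537*r^4 + 4248*r^3 + 18795*r^2 + 44100*r + 42875)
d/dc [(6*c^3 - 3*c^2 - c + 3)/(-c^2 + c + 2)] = (-6*c^4 + 12*c^3 + 32*c^2 - 6*c - 5)/(c^4 - 2*c^3 - 3*c^2 + 4*c + 4)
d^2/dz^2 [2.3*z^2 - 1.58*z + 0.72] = 4.60000000000000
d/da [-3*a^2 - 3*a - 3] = -6*a - 3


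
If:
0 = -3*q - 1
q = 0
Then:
No Solution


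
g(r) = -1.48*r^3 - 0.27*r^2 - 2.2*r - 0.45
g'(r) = -4.44*r^2 - 0.54*r - 2.2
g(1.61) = -10.87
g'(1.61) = -14.58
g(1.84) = -14.63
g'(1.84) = -18.23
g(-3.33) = 58.53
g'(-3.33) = -49.64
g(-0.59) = 1.06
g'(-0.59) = -3.43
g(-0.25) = 0.11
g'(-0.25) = -2.34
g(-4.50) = 138.85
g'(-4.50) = -89.68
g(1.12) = -5.33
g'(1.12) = -8.37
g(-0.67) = 1.35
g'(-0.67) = -3.83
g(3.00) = -49.44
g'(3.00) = -43.78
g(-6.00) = 322.71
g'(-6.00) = -158.80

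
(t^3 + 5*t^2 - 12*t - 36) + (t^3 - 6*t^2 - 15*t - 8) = 2*t^3 - t^2 - 27*t - 44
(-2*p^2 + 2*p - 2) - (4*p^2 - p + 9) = -6*p^2 + 3*p - 11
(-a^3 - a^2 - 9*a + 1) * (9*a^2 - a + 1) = -9*a^5 - 8*a^4 - 81*a^3 + 17*a^2 - 10*a + 1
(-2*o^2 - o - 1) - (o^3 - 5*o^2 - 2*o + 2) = -o^3 + 3*o^2 + o - 3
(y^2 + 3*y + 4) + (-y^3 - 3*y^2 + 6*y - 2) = -y^3 - 2*y^2 + 9*y + 2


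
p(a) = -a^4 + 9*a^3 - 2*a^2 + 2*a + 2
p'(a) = -4*a^3 + 27*a^2 - 4*a + 2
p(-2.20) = -131.34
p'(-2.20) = 184.07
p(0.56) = 3.97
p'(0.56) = 7.52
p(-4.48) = -1259.16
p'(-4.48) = 921.48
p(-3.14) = -399.84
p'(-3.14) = 404.61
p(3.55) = 227.72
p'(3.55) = 149.11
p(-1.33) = -28.50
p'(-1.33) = 64.49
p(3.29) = 190.27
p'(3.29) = 138.65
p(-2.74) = -260.00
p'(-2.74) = 297.95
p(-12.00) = -36598.00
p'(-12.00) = 10850.00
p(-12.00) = -36598.00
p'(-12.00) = 10850.00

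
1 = 1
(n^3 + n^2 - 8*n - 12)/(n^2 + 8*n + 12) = (n^2 - n - 6)/(n + 6)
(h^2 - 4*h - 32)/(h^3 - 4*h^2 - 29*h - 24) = (h + 4)/(h^2 + 4*h + 3)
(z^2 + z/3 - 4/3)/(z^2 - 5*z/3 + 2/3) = (3*z + 4)/(3*z - 2)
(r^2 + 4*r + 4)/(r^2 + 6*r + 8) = (r + 2)/(r + 4)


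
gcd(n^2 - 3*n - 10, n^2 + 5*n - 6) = 1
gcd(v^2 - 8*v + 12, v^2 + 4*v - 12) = v - 2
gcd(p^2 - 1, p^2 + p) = p + 1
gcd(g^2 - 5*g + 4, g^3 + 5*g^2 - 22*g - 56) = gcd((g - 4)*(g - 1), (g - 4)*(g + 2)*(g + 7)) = g - 4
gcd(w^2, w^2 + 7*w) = w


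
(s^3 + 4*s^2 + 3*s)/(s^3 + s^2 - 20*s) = (s^2 + 4*s + 3)/(s^2 + s - 20)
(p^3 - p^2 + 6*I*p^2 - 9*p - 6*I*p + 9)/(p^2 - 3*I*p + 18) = (p^2 + p*(-1 + 3*I) - 3*I)/(p - 6*I)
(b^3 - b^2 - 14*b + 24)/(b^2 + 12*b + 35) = (b^3 - b^2 - 14*b + 24)/(b^2 + 12*b + 35)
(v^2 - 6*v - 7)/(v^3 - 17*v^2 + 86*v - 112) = (v + 1)/(v^2 - 10*v + 16)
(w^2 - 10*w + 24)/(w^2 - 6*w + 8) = (w - 6)/(w - 2)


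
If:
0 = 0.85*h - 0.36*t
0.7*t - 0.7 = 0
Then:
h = 0.42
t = 1.00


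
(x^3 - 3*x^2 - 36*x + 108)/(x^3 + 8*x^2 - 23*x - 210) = (x^2 - 9*x + 18)/(x^2 + 2*x - 35)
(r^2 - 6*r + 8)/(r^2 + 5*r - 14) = (r - 4)/(r + 7)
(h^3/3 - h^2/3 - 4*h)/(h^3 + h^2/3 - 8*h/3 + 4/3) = h*(h^2 - h - 12)/(3*h^3 + h^2 - 8*h + 4)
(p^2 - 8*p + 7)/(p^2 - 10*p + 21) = (p - 1)/(p - 3)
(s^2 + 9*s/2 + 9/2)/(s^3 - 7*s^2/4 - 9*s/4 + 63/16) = 8*(s + 3)/(8*s^2 - 26*s + 21)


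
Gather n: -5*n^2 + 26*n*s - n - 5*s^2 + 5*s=-5*n^2 + n*(26*s - 1) - 5*s^2 + 5*s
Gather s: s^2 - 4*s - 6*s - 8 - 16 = s^2 - 10*s - 24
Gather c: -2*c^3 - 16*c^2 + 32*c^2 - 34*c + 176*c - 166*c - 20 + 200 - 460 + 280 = -2*c^3 + 16*c^2 - 24*c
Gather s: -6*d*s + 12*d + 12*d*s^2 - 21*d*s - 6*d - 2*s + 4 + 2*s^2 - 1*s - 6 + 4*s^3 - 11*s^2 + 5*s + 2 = 6*d + 4*s^3 + s^2*(12*d - 9) + s*(2 - 27*d)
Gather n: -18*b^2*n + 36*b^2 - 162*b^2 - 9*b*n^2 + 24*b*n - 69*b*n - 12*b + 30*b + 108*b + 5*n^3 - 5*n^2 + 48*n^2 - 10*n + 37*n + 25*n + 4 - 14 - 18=-126*b^2 + 126*b + 5*n^3 + n^2*(43 - 9*b) + n*(-18*b^2 - 45*b + 52) - 28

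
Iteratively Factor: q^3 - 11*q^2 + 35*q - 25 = (q - 5)*(q^2 - 6*q + 5) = (q - 5)^2*(q - 1)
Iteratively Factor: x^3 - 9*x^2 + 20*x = (x)*(x^2 - 9*x + 20) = x*(x - 5)*(x - 4)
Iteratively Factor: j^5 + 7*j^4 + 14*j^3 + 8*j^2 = (j + 2)*(j^4 + 5*j^3 + 4*j^2) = (j + 1)*(j + 2)*(j^3 + 4*j^2) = (j + 1)*(j + 2)*(j + 4)*(j^2) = j*(j + 1)*(j + 2)*(j + 4)*(j)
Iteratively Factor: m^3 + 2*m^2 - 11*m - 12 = (m + 1)*(m^2 + m - 12) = (m - 3)*(m + 1)*(m + 4)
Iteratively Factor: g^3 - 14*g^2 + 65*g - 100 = (g - 5)*(g^2 - 9*g + 20) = (g - 5)^2*(g - 4)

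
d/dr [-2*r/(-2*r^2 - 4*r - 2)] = (1 - r)/(r^3 + 3*r^2 + 3*r + 1)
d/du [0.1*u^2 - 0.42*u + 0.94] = 0.2*u - 0.42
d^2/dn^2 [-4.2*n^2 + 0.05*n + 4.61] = -8.40000000000000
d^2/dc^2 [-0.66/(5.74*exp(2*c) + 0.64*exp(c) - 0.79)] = (-0.66*(11.48*exp(c) + 0.64)*(22.96*exp(c) + 1.28)*exp(c) + (15.1536*exp(c) + 0.4224)*(5.74*exp(2*c) + 0.64*exp(c) - 0.79))*exp(c)/(5.74*exp(2*c) + 0.64*exp(c) - 0.79)^3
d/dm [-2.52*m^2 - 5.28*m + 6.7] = -5.04*m - 5.28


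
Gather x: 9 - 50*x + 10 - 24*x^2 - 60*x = -24*x^2 - 110*x + 19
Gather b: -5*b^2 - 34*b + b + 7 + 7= -5*b^2 - 33*b + 14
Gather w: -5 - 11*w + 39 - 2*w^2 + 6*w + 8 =-2*w^2 - 5*w + 42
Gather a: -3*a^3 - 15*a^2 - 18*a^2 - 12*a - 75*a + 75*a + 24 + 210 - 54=-3*a^3 - 33*a^2 - 12*a + 180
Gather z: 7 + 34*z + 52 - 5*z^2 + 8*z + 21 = -5*z^2 + 42*z + 80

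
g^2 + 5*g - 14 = (g - 2)*(g + 7)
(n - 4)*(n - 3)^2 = n^3 - 10*n^2 + 33*n - 36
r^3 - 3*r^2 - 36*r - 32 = (r - 8)*(r + 1)*(r + 4)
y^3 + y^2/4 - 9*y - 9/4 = (y - 3)*(y + 1/4)*(y + 3)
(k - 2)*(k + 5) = k^2 + 3*k - 10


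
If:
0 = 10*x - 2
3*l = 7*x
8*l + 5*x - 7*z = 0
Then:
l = 7/15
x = 1/5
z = 71/105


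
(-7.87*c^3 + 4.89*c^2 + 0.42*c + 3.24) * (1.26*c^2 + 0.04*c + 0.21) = -9.9162*c^5 + 5.8466*c^4 - 0.9279*c^3 + 5.1261*c^2 + 0.2178*c + 0.6804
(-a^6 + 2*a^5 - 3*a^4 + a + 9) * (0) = 0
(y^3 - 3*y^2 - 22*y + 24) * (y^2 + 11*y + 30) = y^5 + 8*y^4 - 25*y^3 - 308*y^2 - 396*y + 720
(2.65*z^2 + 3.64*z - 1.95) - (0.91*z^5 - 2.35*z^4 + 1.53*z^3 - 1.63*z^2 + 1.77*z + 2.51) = -0.91*z^5 + 2.35*z^4 - 1.53*z^3 + 4.28*z^2 + 1.87*z - 4.46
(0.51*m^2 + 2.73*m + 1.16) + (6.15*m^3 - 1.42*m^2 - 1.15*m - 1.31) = 6.15*m^3 - 0.91*m^2 + 1.58*m - 0.15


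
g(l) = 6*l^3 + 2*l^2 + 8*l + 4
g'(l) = 18*l^2 + 4*l + 8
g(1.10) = 23.21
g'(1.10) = 34.18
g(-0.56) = -0.91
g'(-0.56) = 11.40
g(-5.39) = -920.56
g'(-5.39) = 509.38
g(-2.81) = -135.82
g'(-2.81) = 138.89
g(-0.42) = 0.55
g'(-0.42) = 9.50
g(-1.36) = -18.27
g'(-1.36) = 35.85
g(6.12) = 1503.19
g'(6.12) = 706.66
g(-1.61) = -28.74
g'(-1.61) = 48.22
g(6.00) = 1420.00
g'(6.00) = 680.00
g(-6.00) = -1268.00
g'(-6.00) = 632.00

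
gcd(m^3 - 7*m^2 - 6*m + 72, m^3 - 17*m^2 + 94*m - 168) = m^2 - 10*m + 24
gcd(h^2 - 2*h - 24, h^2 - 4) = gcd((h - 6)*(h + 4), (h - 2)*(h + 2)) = 1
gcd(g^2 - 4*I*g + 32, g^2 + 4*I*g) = g + 4*I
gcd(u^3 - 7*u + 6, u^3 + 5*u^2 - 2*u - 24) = u^2 + u - 6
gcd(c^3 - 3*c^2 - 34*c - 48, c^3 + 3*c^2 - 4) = c + 2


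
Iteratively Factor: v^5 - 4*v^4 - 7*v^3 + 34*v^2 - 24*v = (v - 4)*(v^4 - 7*v^2 + 6*v) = v*(v - 4)*(v^3 - 7*v + 6) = v*(v - 4)*(v + 3)*(v^2 - 3*v + 2) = v*(v - 4)*(v - 1)*(v + 3)*(v - 2)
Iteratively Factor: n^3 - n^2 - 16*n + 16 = (n - 1)*(n^2 - 16) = (n - 1)*(n + 4)*(n - 4)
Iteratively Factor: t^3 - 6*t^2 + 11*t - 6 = (t - 1)*(t^2 - 5*t + 6) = (t - 3)*(t - 1)*(t - 2)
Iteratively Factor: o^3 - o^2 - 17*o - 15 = (o + 1)*(o^2 - 2*o - 15) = (o - 5)*(o + 1)*(o + 3)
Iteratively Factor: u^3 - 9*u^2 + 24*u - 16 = (u - 1)*(u^2 - 8*u + 16) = (u - 4)*(u - 1)*(u - 4)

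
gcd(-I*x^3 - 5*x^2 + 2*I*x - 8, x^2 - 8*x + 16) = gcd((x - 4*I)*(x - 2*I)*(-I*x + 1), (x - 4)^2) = 1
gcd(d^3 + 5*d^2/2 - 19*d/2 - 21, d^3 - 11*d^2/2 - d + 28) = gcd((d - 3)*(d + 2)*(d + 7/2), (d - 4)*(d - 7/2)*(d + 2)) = d + 2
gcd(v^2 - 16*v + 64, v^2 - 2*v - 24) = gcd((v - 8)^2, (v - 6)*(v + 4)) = 1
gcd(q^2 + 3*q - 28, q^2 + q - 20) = q - 4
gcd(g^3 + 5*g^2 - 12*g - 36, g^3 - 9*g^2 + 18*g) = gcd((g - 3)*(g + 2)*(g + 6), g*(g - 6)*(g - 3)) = g - 3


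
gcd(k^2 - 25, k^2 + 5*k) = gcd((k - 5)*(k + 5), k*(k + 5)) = k + 5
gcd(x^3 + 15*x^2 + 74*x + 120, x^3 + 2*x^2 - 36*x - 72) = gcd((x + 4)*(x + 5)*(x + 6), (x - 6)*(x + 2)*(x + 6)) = x + 6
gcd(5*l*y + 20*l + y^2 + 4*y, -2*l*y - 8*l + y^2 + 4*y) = y + 4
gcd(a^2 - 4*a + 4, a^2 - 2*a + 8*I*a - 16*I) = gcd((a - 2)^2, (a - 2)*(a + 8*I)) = a - 2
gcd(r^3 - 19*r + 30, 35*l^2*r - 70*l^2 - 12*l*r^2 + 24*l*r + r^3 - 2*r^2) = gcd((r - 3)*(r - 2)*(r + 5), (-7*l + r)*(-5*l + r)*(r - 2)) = r - 2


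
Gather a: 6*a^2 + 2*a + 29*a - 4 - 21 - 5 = 6*a^2 + 31*a - 30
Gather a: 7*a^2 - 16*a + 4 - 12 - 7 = 7*a^2 - 16*a - 15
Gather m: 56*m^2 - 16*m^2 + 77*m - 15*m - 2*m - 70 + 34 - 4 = 40*m^2 + 60*m - 40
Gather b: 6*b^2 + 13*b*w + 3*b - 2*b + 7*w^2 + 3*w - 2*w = 6*b^2 + b*(13*w + 1) + 7*w^2 + w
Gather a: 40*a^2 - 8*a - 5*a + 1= 40*a^2 - 13*a + 1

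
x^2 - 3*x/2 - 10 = (x - 4)*(x + 5/2)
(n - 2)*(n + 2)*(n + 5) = n^3 + 5*n^2 - 4*n - 20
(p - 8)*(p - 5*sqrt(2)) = p^2 - 8*p - 5*sqrt(2)*p + 40*sqrt(2)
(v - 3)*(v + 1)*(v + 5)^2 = v^4 + 8*v^3 + 2*v^2 - 80*v - 75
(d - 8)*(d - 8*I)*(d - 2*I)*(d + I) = d^4 - 8*d^3 - 9*I*d^3 - 6*d^2 + 72*I*d^2 + 48*d - 16*I*d + 128*I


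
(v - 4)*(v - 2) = v^2 - 6*v + 8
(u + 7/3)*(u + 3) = u^2 + 16*u/3 + 7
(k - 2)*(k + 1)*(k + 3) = k^3 + 2*k^2 - 5*k - 6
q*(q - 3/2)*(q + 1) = q^3 - q^2/2 - 3*q/2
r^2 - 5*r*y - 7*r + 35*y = (r - 7)*(r - 5*y)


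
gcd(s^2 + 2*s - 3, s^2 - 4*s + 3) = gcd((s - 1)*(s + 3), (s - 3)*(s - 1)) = s - 1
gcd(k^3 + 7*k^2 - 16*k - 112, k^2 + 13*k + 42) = k + 7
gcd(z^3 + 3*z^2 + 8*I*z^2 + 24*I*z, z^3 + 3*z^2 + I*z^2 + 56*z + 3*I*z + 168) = z^2 + z*(3 + 8*I) + 24*I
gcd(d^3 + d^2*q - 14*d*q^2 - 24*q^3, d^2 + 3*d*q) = d + 3*q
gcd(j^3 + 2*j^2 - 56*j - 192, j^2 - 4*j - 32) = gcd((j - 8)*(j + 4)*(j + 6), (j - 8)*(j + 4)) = j^2 - 4*j - 32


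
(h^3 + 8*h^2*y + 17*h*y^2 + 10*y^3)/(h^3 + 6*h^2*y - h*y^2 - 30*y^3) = (-h^2 - 3*h*y - 2*y^2)/(-h^2 - h*y + 6*y^2)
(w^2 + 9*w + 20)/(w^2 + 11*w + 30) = (w + 4)/(w + 6)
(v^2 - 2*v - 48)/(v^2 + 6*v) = (v - 8)/v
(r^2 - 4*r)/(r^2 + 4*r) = (r - 4)/(r + 4)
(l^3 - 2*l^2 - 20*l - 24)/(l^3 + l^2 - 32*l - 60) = (l + 2)/(l + 5)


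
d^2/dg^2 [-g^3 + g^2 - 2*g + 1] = 2 - 6*g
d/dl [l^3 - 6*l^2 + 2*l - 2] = 3*l^2 - 12*l + 2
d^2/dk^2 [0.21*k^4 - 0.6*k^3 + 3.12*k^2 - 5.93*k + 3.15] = 2.52*k^2 - 3.6*k + 6.24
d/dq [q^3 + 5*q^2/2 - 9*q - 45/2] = 3*q^2 + 5*q - 9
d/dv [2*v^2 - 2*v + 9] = 4*v - 2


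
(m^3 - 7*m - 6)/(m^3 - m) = (m^2 - m - 6)/(m*(m - 1))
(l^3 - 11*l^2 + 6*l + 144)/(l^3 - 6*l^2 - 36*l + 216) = (l^2 - 5*l - 24)/(l^2 - 36)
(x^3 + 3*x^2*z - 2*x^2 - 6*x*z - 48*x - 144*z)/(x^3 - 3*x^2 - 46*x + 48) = (x + 3*z)/(x - 1)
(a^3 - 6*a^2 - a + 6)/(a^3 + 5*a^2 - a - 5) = (a - 6)/(a + 5)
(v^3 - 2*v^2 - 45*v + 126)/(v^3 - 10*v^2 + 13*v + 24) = (v^2 + v - 42)/(v^2 - 7*v - 8)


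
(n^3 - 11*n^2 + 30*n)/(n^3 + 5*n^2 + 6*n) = (n^2 - 11*n + 30)/(n^2 + 5*n + 6)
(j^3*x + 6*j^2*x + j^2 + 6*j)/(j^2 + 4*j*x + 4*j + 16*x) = j*(j^2*x + 6*j*x + j + 6)/(j^2 + 4*j*x + 4*j + 16*x)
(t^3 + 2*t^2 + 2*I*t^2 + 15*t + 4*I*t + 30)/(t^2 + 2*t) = t + 2*I + 15/t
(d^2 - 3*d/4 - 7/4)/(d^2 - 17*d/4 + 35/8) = 2*(d + 1)/(2*d - 5)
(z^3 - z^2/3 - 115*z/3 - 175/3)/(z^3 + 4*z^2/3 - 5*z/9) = 3*(z^2 - 2*z - 35)/(z*(3*z - 1))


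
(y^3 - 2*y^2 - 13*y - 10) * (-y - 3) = -y^4 - y^3 + 19*y^2 + 49*y + 30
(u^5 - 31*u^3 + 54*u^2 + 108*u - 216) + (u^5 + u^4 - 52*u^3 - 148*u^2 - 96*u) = 2*u^5 + u^4 - 83*u^3 - 94*u^2 + 12*u - 216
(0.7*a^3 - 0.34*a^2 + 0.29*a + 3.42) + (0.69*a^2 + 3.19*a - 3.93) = 0.7*a^3 + 0.35*a^2 + 3.48*a - 0.51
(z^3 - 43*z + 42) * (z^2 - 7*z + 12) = z^5 - 7*z^4 - 31*z^3 + 343*z^2 - 810*z + 504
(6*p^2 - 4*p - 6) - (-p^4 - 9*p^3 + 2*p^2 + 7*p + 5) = p^4 + 9*p^3 + 4*p^2 - 11*p - 11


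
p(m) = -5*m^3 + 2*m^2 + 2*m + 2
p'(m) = -15*m^2 + 4*m + 2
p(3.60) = -198.16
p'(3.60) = -178.00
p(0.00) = 2.00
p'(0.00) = 2.00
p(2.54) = -61.95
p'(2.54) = -84.61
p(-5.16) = 731.87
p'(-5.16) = -418.02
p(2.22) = -38.41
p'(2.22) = -63.05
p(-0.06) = 1.89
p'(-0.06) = 1.71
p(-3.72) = 279.63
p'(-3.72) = -220.46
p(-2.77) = 118.08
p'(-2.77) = -124.17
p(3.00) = -109.00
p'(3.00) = -121.00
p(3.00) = -109.00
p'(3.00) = -121.00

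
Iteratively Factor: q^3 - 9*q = (q)*(q^2 - 9) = q*(q - 3)*(q + 3)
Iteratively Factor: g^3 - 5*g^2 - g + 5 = (g + 1)*(g^2 - 6*g + 5) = (g - 1)*(g + 1)*(g - 5)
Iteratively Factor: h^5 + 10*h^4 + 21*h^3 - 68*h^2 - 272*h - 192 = (h + 4)*(h^4 + 6*h^3 - 3*h^2 - 56*h - 48) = (h + 1)*(h + 4)*(h^3 + 5*h^2 - 8*h - 48) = (h + 1)*(h + 4)^2*(h^2 + h - 12) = (h - 3)*(h + 1)*(h + 4)^2*(h + 4)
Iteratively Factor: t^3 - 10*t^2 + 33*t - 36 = (t - 3)*(t^2 - 7*t + 12) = (t - 3)^2*(t - 4)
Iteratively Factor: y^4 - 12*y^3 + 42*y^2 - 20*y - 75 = (y - 3)*(y^3 - 9*y^2 + 15*y + 25) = (y - 3)*(y + 1)*(y^2 - 10*y + 25) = (y - 5)*(y - 3)*(y + 1)*(y - 5)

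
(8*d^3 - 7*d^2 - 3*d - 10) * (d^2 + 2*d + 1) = 8*d^5 + 9*d^4 - 9*d^3 - 23*d^2 - 23*d - 10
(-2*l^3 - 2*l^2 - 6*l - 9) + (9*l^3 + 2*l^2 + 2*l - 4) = 7*l^3 - 4*l - 13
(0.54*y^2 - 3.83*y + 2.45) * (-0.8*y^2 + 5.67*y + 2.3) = -0.432*y^4 + 6.1258*y^3 - 22.4341*y^2 + 5.0825*y + 5.635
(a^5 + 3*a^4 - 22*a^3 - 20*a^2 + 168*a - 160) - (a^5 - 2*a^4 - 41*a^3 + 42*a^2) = 5*a^4 + 19*a^3 - 62*a^2 + 168*a - 160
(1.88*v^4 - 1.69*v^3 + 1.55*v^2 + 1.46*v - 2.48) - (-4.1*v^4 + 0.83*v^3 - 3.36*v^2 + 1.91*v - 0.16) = 5.98*v^4 - 2.52*v^3 + 4.91*v^2 - 0.45*v - 2.32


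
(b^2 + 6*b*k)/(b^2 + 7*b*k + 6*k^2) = b/(b + k)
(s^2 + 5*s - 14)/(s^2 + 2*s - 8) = (s + 7)/(s + 4)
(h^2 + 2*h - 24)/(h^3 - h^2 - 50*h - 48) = (h - 4)/(h^2 - 7*h - 8)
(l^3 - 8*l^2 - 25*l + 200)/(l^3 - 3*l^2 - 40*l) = (l - 5)/l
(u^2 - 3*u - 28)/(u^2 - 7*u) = (u + 4)/u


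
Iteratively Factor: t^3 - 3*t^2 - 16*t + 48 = (t - 3)*(t^2 - 16) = (t - 4)*(t - 3)*(t + 4)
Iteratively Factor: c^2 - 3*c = (c - 3)*(c)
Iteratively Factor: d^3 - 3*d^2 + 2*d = (d - 1)*(d^2 - 2*d) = d*(d - 1)*(d - 2)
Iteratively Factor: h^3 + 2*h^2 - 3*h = (h + 3)*(h^2 - h) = (h - 1)*(h + 3)*(h)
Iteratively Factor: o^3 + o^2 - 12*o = (o)*(o^2 + o - 12) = o*(o - 3)*(o + 4)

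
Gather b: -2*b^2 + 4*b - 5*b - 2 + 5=-2*b^2 - b + 3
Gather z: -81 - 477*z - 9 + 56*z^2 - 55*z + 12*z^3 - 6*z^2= 12*z^3 + 50*z^2 - 532*z - 90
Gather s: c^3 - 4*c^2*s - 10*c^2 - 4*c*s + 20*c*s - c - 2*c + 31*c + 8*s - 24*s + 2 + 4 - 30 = c^3 - 10*c^2 + 28*c + s*(-4*c^2 + 16*c - 16) - 24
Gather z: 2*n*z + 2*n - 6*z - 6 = 2*n + z*(2*n - 6) - 6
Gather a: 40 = 40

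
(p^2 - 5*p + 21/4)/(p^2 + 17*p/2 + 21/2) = (4*p^2 - 20*p + 21)/(2*(2*p^2 + 17*p + 21))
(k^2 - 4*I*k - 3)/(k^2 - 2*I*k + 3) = (k - I)/(k + I)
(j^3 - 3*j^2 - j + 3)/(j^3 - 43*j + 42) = (j^2 - 2*j - 3)/(j^2 + j - 42)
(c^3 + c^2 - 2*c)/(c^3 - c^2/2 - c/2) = 2*(c + 2)/(2*c + 1)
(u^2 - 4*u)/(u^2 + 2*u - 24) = u/(u + 6)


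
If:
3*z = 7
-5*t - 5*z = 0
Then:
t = -7/3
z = 7/3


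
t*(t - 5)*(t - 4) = t^3 - 9*t^2 + 20*t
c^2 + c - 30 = (c - 5)*(c + 6)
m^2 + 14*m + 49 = (m + 7)^2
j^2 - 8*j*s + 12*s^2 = (j - 6*s)*(j - 2*s)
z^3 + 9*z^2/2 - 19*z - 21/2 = (z - 3)*(z + 1/2)*(z + 7)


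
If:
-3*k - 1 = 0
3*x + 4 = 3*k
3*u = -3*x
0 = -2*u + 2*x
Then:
No Solution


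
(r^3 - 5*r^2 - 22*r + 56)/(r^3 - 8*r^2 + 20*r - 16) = (r^2 - 3*r - 28)/(r^2 - 6*r + 8)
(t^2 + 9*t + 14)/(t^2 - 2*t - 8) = (t + 7)/(t - 4)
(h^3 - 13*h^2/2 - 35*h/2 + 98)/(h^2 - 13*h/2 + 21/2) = (h^2 - 3*h - 28)/(h - 3)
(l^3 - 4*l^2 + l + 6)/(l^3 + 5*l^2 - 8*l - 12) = (l - 3)/(l + 6)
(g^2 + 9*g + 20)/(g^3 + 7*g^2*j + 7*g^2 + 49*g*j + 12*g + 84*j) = (g + 5)/(g^2 + 7*g*j + 3*g + 21*j)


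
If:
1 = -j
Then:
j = -1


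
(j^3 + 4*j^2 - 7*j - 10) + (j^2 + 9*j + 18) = j^3 + 5*j^2 + 2*j + 8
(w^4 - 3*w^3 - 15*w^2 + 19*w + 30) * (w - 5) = w^5 - 8*w^4 + 94*w^2 - 65*w - 150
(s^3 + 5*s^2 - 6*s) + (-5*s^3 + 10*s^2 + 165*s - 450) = -4*s^3 + 15*s^2 + 159*s - 450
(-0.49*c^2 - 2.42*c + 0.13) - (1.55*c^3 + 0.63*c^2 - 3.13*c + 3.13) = -1.55*c^3 - 1.12*c^2 + 0.71*c - 3.0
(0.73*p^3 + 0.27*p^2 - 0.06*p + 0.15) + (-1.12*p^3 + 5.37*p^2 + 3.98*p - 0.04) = -0.39*p^3 + 5.64*p^2 + 3.92*p + 0.11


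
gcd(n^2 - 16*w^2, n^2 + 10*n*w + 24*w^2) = n + 4*w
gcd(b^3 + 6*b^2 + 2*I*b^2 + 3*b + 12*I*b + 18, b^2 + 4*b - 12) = b + 6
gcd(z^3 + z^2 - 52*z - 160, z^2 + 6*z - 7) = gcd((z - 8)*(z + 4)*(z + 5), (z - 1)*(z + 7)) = 1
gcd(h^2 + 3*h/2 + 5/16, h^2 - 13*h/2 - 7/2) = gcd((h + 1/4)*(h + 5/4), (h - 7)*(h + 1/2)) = 1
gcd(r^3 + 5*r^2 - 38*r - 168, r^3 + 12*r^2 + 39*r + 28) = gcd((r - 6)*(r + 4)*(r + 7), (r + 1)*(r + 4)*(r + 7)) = r^2 + 11*r + 28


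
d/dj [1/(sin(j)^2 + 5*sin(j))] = -(2*sin(j) + 5)*cos(j)/((sin(j) + 5)^2*sin(j)^2)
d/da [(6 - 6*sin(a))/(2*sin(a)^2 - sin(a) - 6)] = 6*(-4*sin(a) - cos(2*a) + 8)*cos(a)/(sin(a) + cos(2*a) + 5)^2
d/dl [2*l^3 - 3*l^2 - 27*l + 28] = 6*l^2 - 6*l - 27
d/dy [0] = 0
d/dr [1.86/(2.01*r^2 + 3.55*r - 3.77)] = (-7.4772*r - 6.603)/(2.01*r^2 + 3.55*r - 3.77)^2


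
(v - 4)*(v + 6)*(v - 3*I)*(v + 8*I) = v^4 + 2*v^3 + 5*I*v^3 + 10*I*v^2 + 48*v - 120*I*v - 576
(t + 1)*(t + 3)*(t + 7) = t^3 + 11*t^2 + 31*t + 21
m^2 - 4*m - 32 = (m - 8)*(m + 4)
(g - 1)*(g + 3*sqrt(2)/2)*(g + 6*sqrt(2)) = g^3 - g^2 + 15*sqrt(2)*g^2/2 - 15*sqrt(2)*g/2 + 18*g - 18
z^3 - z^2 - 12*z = z*(z - 4)*(z + 3)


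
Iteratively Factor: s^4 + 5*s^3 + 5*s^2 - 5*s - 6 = (s + 3)*(s^3 + 2*s^2 - s - 2) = (s + 2)*(s + 3)*(s^2 - 1) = (s - 1)*(s + 2)*(s + 3)*(s + 1)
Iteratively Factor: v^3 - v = (v + 1)*(v^2 - v) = v*(v + 1)*(v - 1)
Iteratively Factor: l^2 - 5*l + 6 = (l - 2)*(l - 3)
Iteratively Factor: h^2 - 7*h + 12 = (h - 4)*(h - 3)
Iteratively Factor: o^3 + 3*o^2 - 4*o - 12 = (o - 2)*(o^2 + 5*o + 6) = (o - 2)*(o + 2)*(o + 3)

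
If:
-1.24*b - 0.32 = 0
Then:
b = -0.26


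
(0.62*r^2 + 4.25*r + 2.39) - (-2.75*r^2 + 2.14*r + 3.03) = 3.37*r^2 + 2.11*r - 0.64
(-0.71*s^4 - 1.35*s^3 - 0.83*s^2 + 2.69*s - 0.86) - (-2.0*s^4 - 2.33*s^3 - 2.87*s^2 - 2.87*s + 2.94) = 1.29*s^4 + 0.98*s^3 + 2.04*s^2 + 5.56*s - 3.8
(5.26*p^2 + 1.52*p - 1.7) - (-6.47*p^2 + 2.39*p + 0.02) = 11.73*p^2 - 0.87*p - 1.72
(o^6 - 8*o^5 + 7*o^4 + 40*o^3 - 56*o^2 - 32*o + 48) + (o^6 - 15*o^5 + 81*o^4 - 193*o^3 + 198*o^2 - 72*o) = 2*o^6 - 23*o^5 + 88*o^4 - 153*o^3 + 142*o^2 - 104*o + 48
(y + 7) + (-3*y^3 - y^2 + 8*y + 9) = -3*y^3 - y^2 + 9*y + 16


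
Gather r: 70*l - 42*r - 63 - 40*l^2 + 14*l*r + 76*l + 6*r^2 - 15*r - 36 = -40*l^2 + 146*l + 6*r^2 + r*(14*l - 57) - 99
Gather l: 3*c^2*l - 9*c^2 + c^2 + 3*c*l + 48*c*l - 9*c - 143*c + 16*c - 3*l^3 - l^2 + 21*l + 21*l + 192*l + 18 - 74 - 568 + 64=-8*c^2 - 136*c - 3*l^3 - l^2 + l*(3*c^2 + 51*c + 234) - 560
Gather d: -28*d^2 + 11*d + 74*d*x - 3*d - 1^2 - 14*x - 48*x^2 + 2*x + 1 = -28*d^2 + d*(74*x + 8) - 48*x^2 - 12*x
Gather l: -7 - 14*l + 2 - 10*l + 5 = -24*l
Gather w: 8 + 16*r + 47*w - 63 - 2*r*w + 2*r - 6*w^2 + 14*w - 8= 18*r - 6*w^2 + w*(61 - 2*r) - 63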